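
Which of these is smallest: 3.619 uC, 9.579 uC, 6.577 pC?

3.619 uC = 0.000003619 C
9.579 uC = 0.000009579 C
6.577 pC = 0.000000000006577 C

6.577 pC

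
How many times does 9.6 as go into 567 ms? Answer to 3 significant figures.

59100000000000000

(567e-3) / (9.6e-18) = 59.06e15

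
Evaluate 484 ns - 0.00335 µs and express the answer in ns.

480.65 ns

In ns:
  484 ns → 484
  0.00335 µs = 0.00335 × 10³ ns = 3.35
Difference: 484 - 3.35 = 480.65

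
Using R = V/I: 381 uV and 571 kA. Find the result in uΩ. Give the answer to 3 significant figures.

(381 × 10⁻⁶) / (571 × 10³) = 0.66725 × 10⁻⁹ Ω

0.000667 uΩ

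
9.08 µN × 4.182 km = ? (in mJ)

37.97256 mJ

9.08 × 10⁻⁶ × 4.182 × 10³ = 37.97256 × 10⁻³ J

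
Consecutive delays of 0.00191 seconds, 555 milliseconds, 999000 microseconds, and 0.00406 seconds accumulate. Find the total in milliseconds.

1559.97 milliseconds

In milliseconds:
  0.00191 seconds = 0.00191e3 milliseconds = 1.91
  555 milliseconds → 555
  999000 microseconds = 999000e-3 milliseconds = 999
  0.00406 seconds = 0.00406e3 milliseconds = 4.06
Sum: 1.91 + 555 + 999 + 4.06 = 1559.97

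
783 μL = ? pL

micro = 1e-6, pico = 1e-12; factor is 1e6.
783 × 1e6 = 783000000

783000000 pL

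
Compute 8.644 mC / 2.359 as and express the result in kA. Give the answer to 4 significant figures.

(8.644 × 10^-3) / (2.359 × 10^-18) = 3.66426 × 10^15 A

3664000000000 kA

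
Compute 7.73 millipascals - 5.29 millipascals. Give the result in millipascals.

In millipascals:
  7.73 millipascals → 7.73
  5.29 millipascals → 5.29
Difference: 7.73 - 5.29 = 2.44

2.44 millipascals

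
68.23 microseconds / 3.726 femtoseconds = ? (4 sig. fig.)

(68.23e-6) / (3.726e-15) = 18.312e9

18310000000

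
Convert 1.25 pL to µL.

pico = 10^-12, micro = 10^-6; factor is 10^-6.
1.25 × 10^-6 = 0.00000125

0.00000125 µL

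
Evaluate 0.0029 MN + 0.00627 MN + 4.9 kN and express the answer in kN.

14.07 kN

In kN:
  0.0029 MN = 0.0029 × 10^3 kN = 2.9
  0.00627 MN = 0.00627 × 10^3 kN = 6.27
  4.9 kN → 4.9
Sum: 2.9 + 6.27 + 4.9 = 14.07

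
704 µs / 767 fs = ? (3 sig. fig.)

918000000

(704 × 10^-6) / (767 × 10^-15) = 0.9179 × 10^9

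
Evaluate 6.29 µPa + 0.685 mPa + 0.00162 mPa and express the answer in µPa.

692.91 µPa

In µPa:
  6.29 µPa → 6.29
  0.685 mPa = 0.685e3 µPa = 685
  0.00162 mPa = 0.00162e3 µPa = 1.62
Sum: 6.29 + 685 + 1.62 = 692.91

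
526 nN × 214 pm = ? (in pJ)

526 × 10^-9 × 214 × 10^-12 = 112564 × 10^-21 J

0.000112564 pJ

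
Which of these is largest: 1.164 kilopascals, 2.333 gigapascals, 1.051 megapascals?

1.164 kilopascals = 1164 pascals
2.333 gigapascals = 2333000000 pascals
1.051 megapascals = 1051000 pascals

2.333 gigapascals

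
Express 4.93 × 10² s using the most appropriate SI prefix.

493 s

= 493 s; mantissa already in [1, 1000).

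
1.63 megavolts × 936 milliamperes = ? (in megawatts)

1.63e6 × 936e-3 = 1525.68e3 W

1.52568 megawatts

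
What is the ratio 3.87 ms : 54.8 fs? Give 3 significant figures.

(3.87 × 10⁻³) / (54.8 × 10⁻¹⁵) = 0.07062 × 10¹²

70600000000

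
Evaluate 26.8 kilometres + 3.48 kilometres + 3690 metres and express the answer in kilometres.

In kilometres:
  26.8 kilometres → 26.8
  3.48 kilometres → 3.48
  3690 metres = 3690e-3 kilometres = 3.69
Sum: 26.8 + 3.48 + 3.69 = 33.97

33.97 kilometres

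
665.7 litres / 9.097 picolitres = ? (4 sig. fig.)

73180000000000

(665.7) / (9.097e-12) = 73.178e12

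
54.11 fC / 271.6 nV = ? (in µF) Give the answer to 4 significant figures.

0.1992 µF

(54.11e-15) / (271.6e-9) = 0.199227e-6 F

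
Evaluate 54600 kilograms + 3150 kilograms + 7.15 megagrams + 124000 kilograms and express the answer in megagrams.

188.9 megagrams

In megagrams:
  54600 kilograms = 54600 × 10⁻³ megagrams = 54.6
  3150 kilograms = 3150 × 10⁻³ megagrams = 3.15
  7.15 megagrams → 7.15
  124000 kilograms = 124000 × 10⁻³ megagrams = 124
Sum: 54.6 + 3.15 + 7.15 + 124 = 188.9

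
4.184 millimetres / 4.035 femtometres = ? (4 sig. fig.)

(4.184 × 10^-3) / (4.035 × 10^-15) = 1.0369 × 10^12

1037000000000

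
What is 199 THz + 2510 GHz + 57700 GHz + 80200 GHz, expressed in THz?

In THz:
  199 THz → 199
  2510 GHz = 2510 × 10^-3 THz = 2.51
  57700 GHz = 57700 × 10^-3 THz = 57.7
  80200 GHz = 80200 × 10^-3 THz = 80.2
Sum: 199 + 2.51 + 57.7 + 80.2 = 339.41

339.41 THz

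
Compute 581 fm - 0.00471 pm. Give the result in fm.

In fm:
  581 fm → 581
  0.00471 pm = 0.00471 × 10³ fm = 4.71
Difference: 581 - 4.71 = 576.29

576.29 fm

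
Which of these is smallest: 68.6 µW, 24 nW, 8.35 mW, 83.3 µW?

24 nW

68.6 µW = 0.0000686 W
24 nW = 0.000000024 W
8.35 mW = 0.00835 W
83.3 µW = 0.0000833 W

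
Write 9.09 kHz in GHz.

kilo = 10³, giga = 10⁹; factor is 10⁻⁶.
9.09 × 10⁻⁶ = 0.00000909

0.00000909 GHz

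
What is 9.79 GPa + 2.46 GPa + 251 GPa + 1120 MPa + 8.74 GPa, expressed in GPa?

In GPa:
  9.79 GPa → 9.79
  2.46 GPa → 2.46
  251 GPa → 251
  1120 MPa = 1120e-3 GPa = 1.12
  8.74 GPa → 8.74
Sum: 9.79 + 2.46 + 251 + 1.12 + 8.74 = 273.11

273.11 GPa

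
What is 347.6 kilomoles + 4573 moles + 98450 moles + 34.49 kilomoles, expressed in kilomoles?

In kilomoles:
  347.6 kilomoles → 347.6
  4573 moles = 4573e-3 kilomoles = 4.573
  98450 moles = 98450e-3 kilomoles = 98.45
  34.49 kilomoles → 34.49
Sum: 347.6 + 4.573 + 98.45 + 34.49 = 485.113

485.113 kilomoles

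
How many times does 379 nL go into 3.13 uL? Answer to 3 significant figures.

8.26

(3.13 × 10^-6) / (379 × 10^-9) = 0.008259 × 10^3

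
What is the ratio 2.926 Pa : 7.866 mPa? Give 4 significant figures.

372.0

(2.926) / (7.866 × 10^-3) = 0.37198 × 10^3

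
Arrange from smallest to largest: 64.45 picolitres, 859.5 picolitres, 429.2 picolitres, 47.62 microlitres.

64.45 picolitres = 0.00000000006445 litres
859.5 picolitres = 0.0000000008595 litres
429.2 picolitres = 0.0000000004292 litres
47.62 microlitres = 0.00004762 litres

64.45 picolitres < 429.2 picolitres < 859.5 picolitres < 47.62 microlitres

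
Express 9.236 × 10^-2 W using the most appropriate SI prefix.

92.36 mW

= 92.36 × 10^-3 W; 10^-3 is milli.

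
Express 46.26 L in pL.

46260000000000 pL

(no prefix) = 10^0, pico = 10^-12; factor is 10^12.
46.26 × 10^12 = 46260000000000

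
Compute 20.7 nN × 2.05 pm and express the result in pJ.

20.7e-9 × 2.05e-12 = 42.435e-21 J

0.000000042435 pJ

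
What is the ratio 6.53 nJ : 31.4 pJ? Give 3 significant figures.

208

(6.53 × 10^-9) / (31.4 × 10^-12) = 0.208 × 10^3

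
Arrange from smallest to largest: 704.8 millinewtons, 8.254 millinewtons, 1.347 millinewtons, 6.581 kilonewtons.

1.347 millinewtons < 8.254 millinewtons < 704.8 millinewtons < 6.581 kilonewtons

704.8 millinewtons = 0.7048 newtons
8.254 millinewtons = 0.008254 newtons
1.347 millinewtons = 0.001347 newtons
6.581 kilonewtons = 6581 newtons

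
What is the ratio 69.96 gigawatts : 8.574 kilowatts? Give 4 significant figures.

8160000

(69.96e9) / (8.574e3) = 8.1596e6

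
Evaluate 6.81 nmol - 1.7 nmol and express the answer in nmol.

5.11 nmol

In nmol:
  6.81 nmol → 6.81
  1.7 nmol → 1.7
Difference: 6.81 - 1.7 = 5.11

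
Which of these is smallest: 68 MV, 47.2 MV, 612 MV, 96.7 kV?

96.7 kV

68 MV = 68000000 V
47.2 MV = 47200000 V
612 MV = 612000000 V
96.7 kV = 96700 V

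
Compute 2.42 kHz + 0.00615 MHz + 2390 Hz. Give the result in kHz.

In kHz:
  2.42 kHz → 2.42
  0.00615 MHz = 0.00615 × 10³ kHz = 6.15
  2390 Hz = 2390 × 10⁻³ kHz = 2.39
Sum: 2.42 + 6.15 + 2.39 = 10.96

10.96 kHz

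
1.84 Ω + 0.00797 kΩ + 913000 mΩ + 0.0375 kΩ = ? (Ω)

960.31 Ω

In Ω:
  1.84 Ω → 1.84
  0.00797 kΩ = 0.00797 × 10^3 Ω = 7.97
  913000 mΩ = 913000 × 10^-3 Ω = 913
  0.0375 kΩ = 0.0375 × 10^3 Ω = 37.5
Sum: 1.84 + 7.97 + 913 + 37.5 = 960.31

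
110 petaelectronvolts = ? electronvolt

peta = 10^15, (no prefix) = 10^0; factor is 10^15.
110 × 10^15 = 110000000000000000

110000000000000000 electronvolts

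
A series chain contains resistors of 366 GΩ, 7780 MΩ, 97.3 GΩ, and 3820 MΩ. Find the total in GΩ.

474.9 GΩ

In GΩ:
  366 GΩ → 366
  7780 MΩ = 7780 × 10^-3 GΩ = 7.78
  97.3 GΩ → 97.3
  3820 MΩ = 3820 × 10^-3 GΩ = 3.82
Sum: 366 + 7.78 + 97.3 + 3.82 = 474.9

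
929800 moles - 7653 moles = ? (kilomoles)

922.147 kilomoles

In kilomoles:
  929800 moles = 929800 × 10⁻³ kilomoles = 929.8
  7653 moles = 7653 × 10⁻³ kilomoles = 7.653
Difference: 929.8 - 7.653 = 922.147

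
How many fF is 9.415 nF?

9415000 fF

nano = 1e-9, femto = 1e-15; factor is 1e6.
9.415 × 1e6 = 9415000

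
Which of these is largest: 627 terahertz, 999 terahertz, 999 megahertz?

627 terahertz = 627000000000000 hertz
999 terahertz = 999000000000000 hertz
999 megahertz = 999000000 hertz

999 terahertz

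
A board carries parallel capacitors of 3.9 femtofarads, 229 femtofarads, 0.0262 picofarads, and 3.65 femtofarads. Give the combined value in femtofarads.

In femtofarads:
  3.9 femtofarads → 3.9
  229 femtofarads → 229
  0.0262 picofarads = 0.0262e3 femtofarads = 26.2
  3.65 femtofarads → 3.65
Sum: 3.9 + 229 + 26.2 + 3.65 = 262.75

262.75 femtofarads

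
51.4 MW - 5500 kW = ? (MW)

45.9 MW

In MW:
  51.4 MW → 51.4
  5500 kW = 5500 × 10^-3 MW = 5.5
Difference: 51.4 - 5.5 = 45.9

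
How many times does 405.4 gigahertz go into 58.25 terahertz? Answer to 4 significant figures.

(58.25e12) / (405.4e9) = 0.14369e3

143.7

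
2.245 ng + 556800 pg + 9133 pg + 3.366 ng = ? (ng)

571.544 ng

In ng:
  2.245 ng → 2.245
  556800 pg = 556800e-3 ng = 556.8
  9133 pg = 9133e-3 ng = 9.133
  3.366 ng → 3.366
Sum: 2.245 + 556.8 + 9.133 + 3.366 = 571.544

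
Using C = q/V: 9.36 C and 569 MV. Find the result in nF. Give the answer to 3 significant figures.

(9.36) / (569 × 10⁶) = 0.01645 × 10⁻⁶ F

16.4 nF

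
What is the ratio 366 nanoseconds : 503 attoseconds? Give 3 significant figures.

728000000

(366e-9) / (503e-18) = 0.7276e9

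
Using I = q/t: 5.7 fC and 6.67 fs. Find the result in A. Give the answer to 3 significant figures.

0.855 A

(5.7 × 10^-15) / (6.67 × 10^-15) = 0.85457 A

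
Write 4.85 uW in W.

micro = 10^-6, (no prefix) = 10^0; factor is 10^-6.
4.85 × 10^-6 = 0.00000485

0.00000485 W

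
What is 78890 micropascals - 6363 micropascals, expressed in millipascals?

72.527 millipascals

In millipascals:
  78890 micropascals = 78890 × 10^-3 millipascals = 78.89
  6363 micropascals = 6363 × 10^-3 millipascals = 6.363
Difference: 78.89 - 6.363 = 72.527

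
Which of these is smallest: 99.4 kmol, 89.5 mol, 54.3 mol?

54.3 mol

99.4 kmol = 99400 mol
89.5 mol = 89.5 mol
54.3 mol = 54.3 mol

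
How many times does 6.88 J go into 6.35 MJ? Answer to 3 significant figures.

(6.35 × 10^6) / (6.88) = 0.923 × 10^6

923000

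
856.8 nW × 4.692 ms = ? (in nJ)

856.8 × 10⁻⁹ × 4.692 × 10⁻³ = 4020.1056 × 10⁻¹² J

4.0201056 nJ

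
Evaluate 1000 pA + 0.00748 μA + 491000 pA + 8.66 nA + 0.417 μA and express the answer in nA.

925.14 nA

In nA:
  1000 pA = 1000e-3 nA = 1
  0.00748 μA = 0.00748e3 nA = 7.48
  491000 pA = 491000e-3 nA = 491
  8.66 nA → 8.66
  0.417 μA = 0.417e3 nA = 417
Sum: 1 + 7.48 + 491 + 8.66 + 417 = 925.14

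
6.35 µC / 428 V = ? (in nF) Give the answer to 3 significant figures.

(6.35 × 10^-6) / (428) = 0.014836 × 10^-6 F

14.8 nF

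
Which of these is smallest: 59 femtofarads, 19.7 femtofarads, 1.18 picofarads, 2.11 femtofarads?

2.11 femtofarads

59 femtofarads = 0.000000000000059 farads
19.7 femtofarads = 0.0000000000000197 farads
1.18 picofarads = 0.00000000000118 farads
2.11 femtofarads = 0.00000000000000211 farads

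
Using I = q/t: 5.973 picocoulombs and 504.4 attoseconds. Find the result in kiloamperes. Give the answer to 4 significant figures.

11.84 kiloamperes

(5.973 × 10^-12) / (504.4 × 10^-18) = 0.0118418 × 10^6 A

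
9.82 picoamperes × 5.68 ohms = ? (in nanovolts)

0.0557776 nanovolts

9.82 × 10⁻¹² × 5.68 = 55.7776 × 10⁻¹² V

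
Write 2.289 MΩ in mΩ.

mega = 10^6, milli = 10^-3; factor is 10^9.
2.289 × 10^9 = 2289000000

2289000000 mΩ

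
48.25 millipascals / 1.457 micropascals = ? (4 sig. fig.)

33120

(48.25e-3) / (1.457e-6) = 33.116e3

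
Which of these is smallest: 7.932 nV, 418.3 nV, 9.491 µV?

7.932 nV = 0.000000007932 V
418.3 nV = 0.0000004183 V
9.491 µV = 0.000009491 V

7.932 nV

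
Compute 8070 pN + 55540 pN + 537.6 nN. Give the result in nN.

In nN:
  8070 pN = 8070 × 10^-3 nN = 8.07
  55540 pN = 55540 × 10^-3 nN = 55.54
  537.6 nN → 537.6
Sum: 8.07 + 55.54 + 537.6 = 601.21

601.21 nN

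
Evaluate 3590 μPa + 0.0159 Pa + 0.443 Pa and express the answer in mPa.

In mPa:
  3590 μPa = 3590 × 10^-3 mPa = 3.59
  0.0159 Pa = 0.0159 × 10^3 mPa = 15.9
  0.443 Pa = 0.443 × 10^3 mPa = 443
Sum: 3.59 + 15.9 + 443 = 462.49

462.49 mPa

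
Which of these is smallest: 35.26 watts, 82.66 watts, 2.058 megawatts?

35.26 watts = 35.26 watts
82.66 watts = 82.66 watts
2.058 megawatts = 2058000 watts

35.26 watts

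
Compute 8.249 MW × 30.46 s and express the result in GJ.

8.249e6 × 30.46 = 251.26454e6 J

0.25126454 GJ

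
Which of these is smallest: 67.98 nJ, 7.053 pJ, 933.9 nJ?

7.053 pJ

67.98 nJ = 0.00000006798 J
7.053 pJ = 0.000000000007053 J
933.9 nJ = 0.0000009339 J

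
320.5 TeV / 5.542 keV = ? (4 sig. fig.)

57830000000

(320.5 × 10^12) / (5.542 × 10^3) = 57.831 × 10^9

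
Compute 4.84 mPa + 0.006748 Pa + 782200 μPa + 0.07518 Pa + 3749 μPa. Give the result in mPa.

In mPa:
  4.84 mPa → 4.84
  0.006748 Pa = 0.006748e3 mPa = 6.748
  782200 μPa = 782200e-3 mPa = 782.2
  0.07518 Pa = 0.07518e3 mPa = 75.18
  3749 μPa = 3749e-3 mPa = 3.749
Sum: 4.84 + 6.748 + 782.2 + 75.18 + 3.749 = 872.717

872.717 mPa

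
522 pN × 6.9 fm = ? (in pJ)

522e-12 × 6.9e-15 = 3601.8e-27 J

0.0000000000036018 pJ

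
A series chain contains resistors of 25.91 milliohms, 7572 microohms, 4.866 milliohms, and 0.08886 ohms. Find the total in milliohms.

In milliohms:
  25.91 milliohms → 25.91
  7572 microohms = 7572 × 10⁻³ milliohms = 7.572
  4.866 milliohms → 4.866
  0.08886 ohms = 0.08886 × 10³ milliohms = 88.86
Sum: 25.91 + 7.572 + 4.866 + 88.86 = 127.208

127.208 milliohms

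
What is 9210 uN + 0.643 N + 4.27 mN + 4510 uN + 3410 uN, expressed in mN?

664.4 mN

In mN:
  9210 uN = 9210e-3 mN = 9.21
  0.643 N = 0.643e3 mN = 643
  4.27 mN → 4.27
  4510 uN = 4510e-3 mN = 4.51
  3410 uN = 3410e-3 mN = 3.41
Sum: 9.21 + 643 + 4.27 + 4.51 + 3.41 = 664.4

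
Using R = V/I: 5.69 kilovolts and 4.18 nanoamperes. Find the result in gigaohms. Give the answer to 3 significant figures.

(5.69 × 10^3) / (4.18 × 10^-9) = 1.3612 × 10^12 Ω

1360 gigaohms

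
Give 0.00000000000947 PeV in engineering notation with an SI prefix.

= 9.47e3 eV; 1e3 is kilo.

9.47 keV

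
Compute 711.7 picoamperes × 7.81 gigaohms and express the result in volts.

5.558377 volts

711.7 × 10⁻¹² × 7.81 × 10⁹ = 5558.377 × 10⁻³ V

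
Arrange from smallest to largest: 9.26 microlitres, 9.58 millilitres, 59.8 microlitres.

9.26 microlitres = 0.00000926 litres
9.58 millilitres = 0.00958 litres
59.8 microlitres = 0.0000598 litres

9.26 microlitres < 59.8 microlitres < 9.58 millilitres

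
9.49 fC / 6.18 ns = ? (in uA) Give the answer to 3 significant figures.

(9.49 × 10⁻¹⁵) / (6.18 × 10⁻⁹) = 1.5356 × 10⁻⁶ A

1.54 uA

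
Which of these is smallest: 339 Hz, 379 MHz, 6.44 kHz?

339 Hz = 339 Hz
379 MHz = 379000000 Hz
6.44 kHz = 6440 Hz

339 Hz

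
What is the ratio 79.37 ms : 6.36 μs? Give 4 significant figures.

(79.37e-3) / (6.36e-6) = 12.48e3

12480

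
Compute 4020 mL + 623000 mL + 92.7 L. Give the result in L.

719.72 L

In L:
  4020 mL = 4020e-3 L = 4.02
  623000 mL = 623000e-3 L = 623
  92.7 L → 92.7
Sum: 4.02 + 623 + 92.7 = 719.72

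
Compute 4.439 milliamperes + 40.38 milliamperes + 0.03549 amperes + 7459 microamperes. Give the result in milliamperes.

87.768 milliamperes

In milliamperes:
  4.439 milliamperes → 4.439
  40.38 milliamperes → 40.38
  0.03549 amperes = 0.03549 × 10³ milliamperes = 35.49
  7459 microamperes = 7459 × 10⁻³ milliamperes = 7.459
Sum: 4.439 + 40.38 + 35.49 + 7.459 = 87.768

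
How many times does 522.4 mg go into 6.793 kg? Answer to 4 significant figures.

(6.793 × 10^3) / (522.4 × 10^-3) = 0.013003 × 10^6

13000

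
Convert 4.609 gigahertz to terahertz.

0.004609 terahertz

giga = 1e9, tera = 1e12; factor is 1e-3.
4.609 × 1e-3 = 0.004609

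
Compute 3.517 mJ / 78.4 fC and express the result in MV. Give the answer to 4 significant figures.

(3.517 × 10⁻³) / (78.4 × 10⁻¹⁵) = 0.0448597 × 10¹² V

44860 MV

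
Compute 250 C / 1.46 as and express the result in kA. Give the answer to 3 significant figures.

171000000000000000 kA

(250) / (1.46e-18) = 171.23e18 A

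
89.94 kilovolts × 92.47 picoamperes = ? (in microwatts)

89.94e3 × 92.47e-12 = 8316.7518e-9 W

8.3167518 microwatts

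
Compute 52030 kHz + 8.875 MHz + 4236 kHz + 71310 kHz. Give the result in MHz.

In MHz:
  52030 kHz = 52030 × 10^-3 MHz = 52.03
  8.875 MHz → 8.875
  4236 kHz = 4236 × 10^-3 MHz = 4.236
  71310 kHz = 71310 × 10^-3 MHz = 71.31
Sum: 52.03 + 8.875 + 4.236 + 71.31 = 136.451

136.451 MHz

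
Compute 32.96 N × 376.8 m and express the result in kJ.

32.96 × 376.8 = 12419.328 J

12.419328 kJ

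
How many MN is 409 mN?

0.000000409 MN

milli = 10^-3, mega = 10^6; factor is 10^-9.
409 × 10^-9 = 0.000000409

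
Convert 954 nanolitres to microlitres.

0.954 microlitres

nano = 1e-9, micro = 1e-6; factor is 1e-3.
954 × 1e-3 = 0.954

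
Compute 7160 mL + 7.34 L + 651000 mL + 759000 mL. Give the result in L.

In L:
  7160 mL = 7160 × 10^-3 L = 7.16
  7.34 L → 7.34
  651000 mL = 651000 × 10^-3 L = 651
  759000 mL = 759000 × 10^-3 L = 759
Sum: 7.16 + 7.34 + 651 + 759 = 1424.5

1424.5 L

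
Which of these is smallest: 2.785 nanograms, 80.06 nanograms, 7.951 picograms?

2.785 nanograms = 0.000000002785 grams
80.06 nanograms = 0.00000008006 grams
7.951 picograms = 0.000000000007951 grams

7.951 picograms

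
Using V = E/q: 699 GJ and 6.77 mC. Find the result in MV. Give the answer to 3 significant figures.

(699 × 10^9) / (6.77 × 10^-3) = 103.25 × 10^12 V

103000000 MV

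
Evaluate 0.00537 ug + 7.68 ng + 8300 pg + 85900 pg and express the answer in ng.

107.25 ng

In ng:
  0.00537 ug = 0.00537e3 ng = 5.37
  7.68 ng → 7.68
  8300 pg = 8300e-3 ng = 8.3
  85900 pg = 85900e-3 ng = 85.9
Sum: 5.37 + 7.68 + 8.3 + 85.9 = 107.25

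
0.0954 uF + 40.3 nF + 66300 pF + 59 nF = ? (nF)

261 nF

In nF:
  0.0954 uF = 0.0954e3 nF = 95.4
  40.3 nF → 40.3
  66300 pF = 66300e-3 nF = 66.3
  59 nF → 59
Sum: 95.4 + 40.3 + 66.3 + 59 = 261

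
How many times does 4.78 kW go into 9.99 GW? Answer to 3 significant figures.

2090000

(9.99e9) / (4.78e3) = 2.09e6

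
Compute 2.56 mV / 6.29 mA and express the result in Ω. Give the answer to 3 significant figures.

0.407 Ω

(2.56 × 10⁻³) / (6.29 × 10⁻³) = 0.407 Ω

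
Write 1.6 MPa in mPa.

1600000000 mPa

mega = 1e6, milli = 1e-3; factor is 1e9.
1.6 × 1e9 = 1600000000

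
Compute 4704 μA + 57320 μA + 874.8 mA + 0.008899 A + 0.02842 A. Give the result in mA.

974.143 mA

In mA:
  4704 μA = 4704 × 10^-3 mA = 4.704
  57320 μA = 57320 × 10^-3 mA = 57.32
  874.8 mA → 874.8
  0.008899 A = 0.008899 × 10^3 mA = 8.899
  0.02842 A = 0.02842 × 10^3 mA = 28.42
Sum: 4.704 + 57.32 + 874.8 + 8.899 + 28.42 = 974.143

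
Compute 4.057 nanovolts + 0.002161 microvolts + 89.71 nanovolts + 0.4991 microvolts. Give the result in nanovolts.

In nanovolts:
  4.057 nanovolts → 4.057
  0.002161 microvolts = 0.002161 × 10^3 nanovolts = 2.161
  89.71 nanovolts → 89.71
  0.4991 microvolts = 0.4991 × 10^3 nanovolts = 499.1
Sum: 4.057 + 2.161 + 89.71 + 499.1 = 595.028

595.028 nanovolts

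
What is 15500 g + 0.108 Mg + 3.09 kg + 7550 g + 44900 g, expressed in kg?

In kg:
  15500 g = 15500 × 10^-3 kg = 15.5
  0.108 Mg = 0.108 × 10^3 kg = 108
  3.09 kg → 3.09
  7550 g = 7550 × 10^-3 kg = 7.55
  44900 g = 44900 × 10^-3 kg = 44.9
Sum: 15.5 + 108 + 3.09 + 7.55 + 44.9 = 179.04

179.04 kg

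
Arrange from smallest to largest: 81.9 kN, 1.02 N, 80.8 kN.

1.02 N < 80.8 kN < 81.9 kN

81.9 kN = 81900 N
1.02 N = 1.02 N
80.8 kN = 80800 N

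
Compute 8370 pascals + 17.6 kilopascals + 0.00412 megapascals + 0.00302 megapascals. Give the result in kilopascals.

In kilopascals:
  8370 pascals = 8370 × 10^-3 kilopascals = 8.37
  17.6 kilopascals → 17.6
  0.00412 megapascals = 0.00412 × 10^3 kilopascals = 4.12
  0.00302 megapascals = 0.00302 × 10^3 kilopascals = 3.02
Sum: 8.37 + 17.6 + 4.12 + 3.02 = 33.11

33.11 kilopascals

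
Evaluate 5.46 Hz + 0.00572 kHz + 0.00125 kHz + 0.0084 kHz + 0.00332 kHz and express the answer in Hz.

In Hz:
  5.46 Hz → 5.46
  0.00572 kHz = 0.00572e3 Hz = 5.72
  0.00125 kHz = 0.00125e3 Hz = 1.25
  0.0084 kHz = 0.0084e3 Hz = 8.4
  0.00332 kHz = 0.00332e3 Hz = 3.32
Sum: 5.46 + 5.72 + 1.25 + 8.4 + 3.32 = 24.15

24.15 Hz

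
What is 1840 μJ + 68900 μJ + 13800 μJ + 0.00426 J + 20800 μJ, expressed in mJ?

In mJ:
  1840 μJ = 1840e-3 mJ = 1.84
  68900 μJ = 68900e-3 mJ = 68.9
  13800 μJ = 13800e-3 mJ = 13.8
  0.00426 J = 0.00426e3 mJ = 4.26
  20800 μJ = 20800e-3 mJ = 20.8
Sum: 1.84 + 68.9 + 13.8 + 4.26 + 20.8 = 109.6

109.6 mJ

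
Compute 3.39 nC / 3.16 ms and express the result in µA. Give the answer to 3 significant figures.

1.07 µA

(3.39 × 10⁻⁹) / (3.16 × 10⁻³) = 1.0728 × 10⁻⁶ A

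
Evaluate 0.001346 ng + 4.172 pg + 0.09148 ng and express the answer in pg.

96.998 pg

In pg:
  0.001346 ng = 0.001346e3 pg = 1.346
  4.172 pg → 4.172
  0.09148 ng = 0.09148e3 pg = 91.48
Sum: 1.346 + 4.172 + 91.48 = 96.998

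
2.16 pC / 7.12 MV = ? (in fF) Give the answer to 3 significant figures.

(2.16 × 10^-12) / (7.12 × 10^6) = 0.30337 × 10^-18 F

0.000303 fF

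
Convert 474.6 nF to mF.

0.0004746 mF

nano = 10⁻⁹, milli = 10⁻³; factor is 10⁻⁶.
474.6 × 10⁻⁶ = 0.0004746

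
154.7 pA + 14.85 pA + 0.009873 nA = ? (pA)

179.423 pA

In pA:
  154.7 pA → 154.7
  14.85 pA → 14.85
  0.009873 nA = 0.009873 × 10^3 pA = 9.873
Sum: 154.7 + 14.85 + 9.873 = 179.423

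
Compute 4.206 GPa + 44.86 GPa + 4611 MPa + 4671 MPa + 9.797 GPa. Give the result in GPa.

In GPa:
  4.206 GPa → 4.206
  44.86 GPa → 44.86
  4611 MPa = 4611 × 10⁻³ GPa = 4.611
  4671 MPa = 4671 × 10⁻³ GPa = 4.671
  9.797 GPa → 9.797
Sum: 4.206 + 44.86 + 4.611 + 4.671 + 9.797 = 68.145

68.145 GPa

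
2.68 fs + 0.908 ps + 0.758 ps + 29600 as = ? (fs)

In fs:
  2.68 fs → 2.68
  0.908 ps = 0.908 × 10^3 fs = 908
  0.758 ps = 0.758 × 10^3 fs = 758
  29600 as = 29600 × 10^-3 fs = 29.6
Sum: 2.68 + 908 + 758 + 29.6 = 1698.28

1698.28 fs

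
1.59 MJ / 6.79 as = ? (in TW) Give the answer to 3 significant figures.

(1.59e6) / (6.79e-18) = 0.23417e24 W

234000000000 TW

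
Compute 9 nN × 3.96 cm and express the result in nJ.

9e-9 × 3.96e-2 = 35.64e-11 J

0.3564 nJ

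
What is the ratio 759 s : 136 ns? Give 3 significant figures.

5580000000

(759) / (136 × 10⁻⁹) = 5.581 × 10⁹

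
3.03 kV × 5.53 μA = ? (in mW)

3.03e3 × 5.53e-6 = 16.7559e-3 W

16.7559 mW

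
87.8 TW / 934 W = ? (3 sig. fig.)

(87.8 × 10¹²) / (934) = 0.094 × 10¹²

94000000000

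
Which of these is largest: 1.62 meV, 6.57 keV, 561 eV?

1.62 meV = 0.00162 eV
6.57 keV = 6570 eV
561 eV = 561 eV

6.57 keV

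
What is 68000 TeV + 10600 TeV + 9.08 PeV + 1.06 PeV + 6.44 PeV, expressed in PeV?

95.18 PeV

In PeV:
  68000 TeV = 68000 × 10⁻³ PeV = 68
  10600 TeV = 10600 × 10⁻³ PeV = 10.6
  9.08 PeV → 9.08
  1.06 PeV → 1.06
  6.44 PeV → 6.44
Sum: 68 + 10.6 + 9.08 + 1.06 + 6.44 = 95.18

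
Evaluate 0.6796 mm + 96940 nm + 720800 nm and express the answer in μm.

1497.34 μm

In μm:
  0.6796 mm = 0.6796 × 10³ μm = 679.6
  96940 nm = 96940 × 10⁻³ μm = 96.94
  720800 nm = 720800 × 10⁻³ μm = 720.8
Sum: 679.6 + 96.94 + 720.8 = 1497.34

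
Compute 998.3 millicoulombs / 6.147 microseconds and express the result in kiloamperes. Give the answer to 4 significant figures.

162.4 kiloamperes

(998.3 × 10⁻³) / (6.147 × 10⁻⁶) = 162.404 × 10³ A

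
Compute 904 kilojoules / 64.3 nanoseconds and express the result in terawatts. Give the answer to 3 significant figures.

14.1 terawatts

(904e3) / (64.3e-9) = 14.059e12 W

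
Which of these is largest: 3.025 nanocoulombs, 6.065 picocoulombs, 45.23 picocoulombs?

3.025 nanocoulombs

3.025 nanocoulombs = 0.000000003025 coulombs
6.065 picocoulombs = 0.000000000006065 coulombs
45.23 picocoulombs = 0.00000000004523 coulombs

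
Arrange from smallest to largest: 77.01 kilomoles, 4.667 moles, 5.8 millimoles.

5.8 millimoles < 4.667 moles < 77.01 kilomoles

77.01 kilomoles = 77010 moles
4.667 moles = 4.667 moles
5.8 millimoles = 0.0058 moles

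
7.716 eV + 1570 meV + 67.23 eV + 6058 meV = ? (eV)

In eV:
  7.716 eV → 7.716
  1570 meV = 1570 × 10^-3 eV = 1.57
  67.23 eV → 67.23
  6058 meV = 6058 × 10^-3 eV = 6.058
Sum: 7.716 + 1.57 + 67.23 + 6.058 = 82.574

82.574 eV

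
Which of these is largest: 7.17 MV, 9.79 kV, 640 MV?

7.17 MV = 7170000 V
9.79 kV = 9790 V
640 MV = 640000000 V

640 MV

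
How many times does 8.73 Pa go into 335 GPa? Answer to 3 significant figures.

(335 × 10⁹) / (8.73) = 38.37 × 10⁹

38400000000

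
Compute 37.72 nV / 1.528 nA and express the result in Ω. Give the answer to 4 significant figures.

24.69 Ω

(37.72 × 10^-9) / (1.528 × 10^-9) = 24.6859 Ω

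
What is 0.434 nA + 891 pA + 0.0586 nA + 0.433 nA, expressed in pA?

1816.6 pA

In pA:
  0.434 nA = 0.434e3 pA = 434
  891 pA → 891
  0.0586 nA = 0.0586e3 pA = 58.6
  0.433 nA = 0.433e3 pA = 433
Sum: 434 + 891 + 58.6 + 433 = 1816.6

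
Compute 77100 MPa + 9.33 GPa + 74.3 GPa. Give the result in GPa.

160.73 GPa

In GPa:
  77100 MPa = 77100 × 10⁻³ GPa = 77.1
  9.33 GPa → 9.33
  74.3 GPa → 74.3
Sum: 77.1 + 9.33 + 74.3 = 160.73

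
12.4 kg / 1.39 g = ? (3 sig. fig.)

(12.4 × 10^3) / (1.39) = 8.921 × 10^3

8920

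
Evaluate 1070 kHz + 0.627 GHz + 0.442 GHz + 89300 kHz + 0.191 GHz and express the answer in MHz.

In MHz:
  1070 kHz = 1070 × 10^-3 MHz = 1.07
  0.627 GHz = 0.627 × 10^3 MHz = 627
  0.442 GHz = 0.442 × 10^3 MHz = 442
  89300 kHz = 89300 × 10^-3 MHz = 89.3
  0.191 GHz = 0.191 × 10^3 MHz = 191
Sum: 1.07 + 627 + 442 + 89.3 + 191 = 1350.37

1350.37 MHz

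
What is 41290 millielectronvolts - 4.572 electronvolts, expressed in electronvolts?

In electronvolts:
  41290 millielectronvolts = 41290 × 10^-3 electronvolts = 41.29
  4.572 electronvolts → 4.572
Difference: 41.29 - 4.572 = 36.718

36.718 electronvolts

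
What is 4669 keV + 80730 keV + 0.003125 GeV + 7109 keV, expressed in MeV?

95.633 MeV

In MeV:
  4669 keV = 4669 × 10⁻³ MeV = 4.669
  80730 keV = 80730 × 10⁻³ MeV = 80.73
  0.003125 GeV = 0.003125 × 10³ MeV = 3.125
  7109 keV = 7109 × 10⁻³ MeV = 7.109
Sum: 4.669 + 80.73 + 3.125 + 7.109 = 95.633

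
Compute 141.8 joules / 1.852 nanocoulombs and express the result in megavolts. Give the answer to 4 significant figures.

76570 megavolts

(141.8) / (1.852 × 10^-9) = 76.5659 × 10^9 V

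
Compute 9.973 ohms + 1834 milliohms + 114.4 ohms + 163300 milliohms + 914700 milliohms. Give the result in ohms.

In ohms:
  9.973 ohms → 9.973
  1834 milliohms = 1834 × 10⁻³ ohms = 1.834
  114.4 ohms → 114.4
  163300 milliohms = 163300 × 10⁻³ ohms = 163.3
  914700 milliohms = 914700 × 10⁻³ ohms = 914.7
Sum: 9.973 + 1.834 + 114.4 + 163.3 + 914.7 = 1204.207

1204.207 ohms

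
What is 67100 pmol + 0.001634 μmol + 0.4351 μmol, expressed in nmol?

In nmol:
  67100 pmol = 67100e-3 nmol = 67.1
  0.001634 μmol = 0.001634e3 nmol = 1.634
  0.4351 μmol = 0.4351e3 nmol = 435.1
Sum: 67.1 + 1.634 + 435.1 = 503.834

503.834 nmol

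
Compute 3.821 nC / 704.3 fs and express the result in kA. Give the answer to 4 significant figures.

5.425 kA

(3.821 × 10⁻⁹) / (704.3 × 10⁻¹⁵) = 0.00542524 × 10⁶ A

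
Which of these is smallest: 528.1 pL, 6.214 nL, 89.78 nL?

528.1 pL

528.1 pL = 0.0000000005281 L
6.214 nL = 0.000000006214 L
89.78 nL = 0.00000008978 L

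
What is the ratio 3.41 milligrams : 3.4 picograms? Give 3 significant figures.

1000000000

(3.41 × 10^-3) / (3.4 × 10^-12) = 1.003 × 10^9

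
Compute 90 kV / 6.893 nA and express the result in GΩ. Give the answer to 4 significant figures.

13060 GΩ

(90 × 10³) / (6.893 × 10⁻⁹) = 13.0567 × 10¹² Ω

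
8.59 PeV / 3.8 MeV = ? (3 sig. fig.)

2260000000

(8.59 × 10^15) / (3.8 × 10^6) = 2.261 × 10^9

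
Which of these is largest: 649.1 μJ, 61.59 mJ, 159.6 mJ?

159.6 mJ

649.1 μJ = 0.0006491 J
61.59 mJ = 0.06159 J
159.6 mJ = 0.1596 J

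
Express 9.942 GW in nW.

9942000000000000000 nW

giga = 1e9, nano = 1e-9; factor is 1e18.
9.942 × 1e18 = 9942000000000000000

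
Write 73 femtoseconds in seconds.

0.000000000000073 seconds

femto = 10^-15, (no prefix) = 10^0; factor is 10^-15.
73 × 10^-15 = 0.000000000000073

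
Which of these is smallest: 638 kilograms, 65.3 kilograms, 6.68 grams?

638 kilograms = 638000 grams
65.3 kilograms = 65300 grams
6.68 grams = 6.68 grams

6.68 grams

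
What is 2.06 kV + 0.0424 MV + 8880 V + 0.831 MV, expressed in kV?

In kV:
  2.06 kV → 2.06
  0.0424 MV = 0.0424 × 10^3 kV = 42.4
  8880 V = 8880 × 10^-3 kV = 8.88
  0.831 MV = 0.831 × 10^3 kV = 831
Sum: 2.06 + 42.4 + 8.88 + 831 = 884.34

884.34 kV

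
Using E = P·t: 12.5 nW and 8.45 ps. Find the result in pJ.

12.5e-9 × 8.45e-12 = 105.625e-21 J

0.000000105625 pJ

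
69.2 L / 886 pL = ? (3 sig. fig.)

(69.2) / (886e-12) = 0.0781e12

78100000000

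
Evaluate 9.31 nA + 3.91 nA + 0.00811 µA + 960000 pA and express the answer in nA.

981.33 nA

In nA:
  9.31 nA → 9.31
  3.91 nA → 3.91
  0.00811 µA = 0.00811 × 10^3 nA = 8.11
  960000 pA = 960000 × 10^-3 nA = 960
Sum: 9.31 + 3.91 + 8.11 + 960 = 981.33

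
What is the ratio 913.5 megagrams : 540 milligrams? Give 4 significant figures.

1692000000

(913.5 × 10^6) / (540 × 10^-3) = 1.6917 × 10^9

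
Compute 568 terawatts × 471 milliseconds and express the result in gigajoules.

568e12 × 471e-3 = 267528e9 J

267528 gigajoules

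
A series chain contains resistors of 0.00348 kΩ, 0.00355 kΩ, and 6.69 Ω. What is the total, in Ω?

13.72 Ω

In Ω:
  0.00348 kΩ = 0.00348 × 10³ Ω = 3.48
  0.00355 kΩ = 0.00355 × 10³ Ω = 3.55
  6.69 Ω → 6.69
Sum: 3.48 + 3.55 + 6.69 = 13.72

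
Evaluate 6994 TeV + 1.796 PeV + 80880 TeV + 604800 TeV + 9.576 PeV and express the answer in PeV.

704.046 PeV

In PeV:
  6994 TeV = 6994e-3 PeV = 6.994
  1.796 PeV → 1.796
  80880 TeV = 80880e-3 PeV = 80.88
  604800 TeV = 604800e-3 PeV = 604.8
  9.576 PeV → 9.576
Sum: 6.994 + 1.796 + 80.88 + 604.8 + 9.576 = 704.046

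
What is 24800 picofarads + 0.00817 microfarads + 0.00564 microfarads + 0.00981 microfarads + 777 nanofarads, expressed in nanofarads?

825.42 nanofarads

In nanofarads:
  24800 picofarads = 24800e-3 nanofarads = 24.8
  0.00817 microfarads = 0.00817e3 nanofarads = 8.17
  0.00564 microfarads = 0.00564e3 nanofarads = 5.64
  0.00981 microfarads = 0.00981e3 nanofarads = 9.81
  777 nanofarads → 777
Sum: 24.8 + 8.17 + 5.64 + 9.81 + 777 = 825.42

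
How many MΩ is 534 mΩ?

milli = 10⁻³, mega = 10⁶; factor is 10⁻⁹.
534 × 10⁻⁹ = 0.000000534

0.000000534 MΩ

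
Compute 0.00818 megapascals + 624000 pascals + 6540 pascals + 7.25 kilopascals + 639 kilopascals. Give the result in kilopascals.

In kilopascals:
  0.00818 megapascals = 0.00818 × 10³ kilopascals = 8.18
  624000 pascals = 624000 × 10⁻³ kilopascals = 624
  6540 pascals = 6540 × 10⁻³ kilopascals = 6.54
  7.25 kilopascals → 7.25
  639 kilopascals → 639
Sum: 8.18 + 624 + 6.54 + 7.25 + 639 = 1284.97

1284.97 kilopascals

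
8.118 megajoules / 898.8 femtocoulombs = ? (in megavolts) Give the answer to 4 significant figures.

(8.118 × 10^6) / (898.8 × 10^-15) = 0.00903204 × 10^21 V

9032000000000 megavolts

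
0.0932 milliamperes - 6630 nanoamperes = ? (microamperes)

86.57 microamperes

In microamperes:
  0.0932 milliamperes = 0.0932 × 10³ microamperes = 93.2
  6630 nanoamperes = 6630 × 10⁻³ microamperes = 6.63
Difference: 93.2 - 6.63 = 86.57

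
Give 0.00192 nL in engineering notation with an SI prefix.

1.92 pL

= 1.92 × 10^-12 L; 10^-12 is pico.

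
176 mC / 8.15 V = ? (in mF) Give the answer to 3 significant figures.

(176e-3) / (8.15) = 21.595e-3 F

21.6 mF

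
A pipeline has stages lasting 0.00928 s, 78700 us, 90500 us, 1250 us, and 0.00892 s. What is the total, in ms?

In ms:
  0.00928 s = 0.00928 × 10³ ms = 9.28
  78700 us = 78700 × 10⁻³ ms = 78.7
  90500 us = 90500 × 10⁻³ ms = 90.5
  1250 us = 1250 × 10⁻³ ms = 1.25
  0.00892 s = 0.00892 × 10³ ms = 8.92
Sum: 9.28 + 78.7 + 90.5 + 1.25 + 8.92 = 188.65

188.65 ms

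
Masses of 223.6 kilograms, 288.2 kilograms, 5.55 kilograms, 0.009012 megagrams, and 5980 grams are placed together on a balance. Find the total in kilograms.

532.342 kilograms

In kilograms:
  223.6 kilograms → 223.6
  288.2 kilograms → 288.2
  5.55 kilograms → 5.55
  0.009012 megagrams = 0.009012 × 10³ kilograms = 9.012
  5980 grams = 5980 × 10⁻³ kilograms = 5.98
Sum: 223.6 + 288.2 + 5.55 + 9.012 + 5.98 = 532.342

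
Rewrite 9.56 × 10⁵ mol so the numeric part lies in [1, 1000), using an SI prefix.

956 kmol

= 956 × 10³ mol; 10³ is kilo.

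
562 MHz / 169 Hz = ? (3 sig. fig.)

3330000

(562e6) / (169) = 3.325e6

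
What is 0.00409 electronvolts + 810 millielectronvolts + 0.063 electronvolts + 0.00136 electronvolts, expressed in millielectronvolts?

In millielectronvolts:
  0.00409 electronvolts = 0.00409 × 10³ millielectronvolts = 4.09
  810 millielectronvolts → 810
  0.063 electronvolts = 0.063 × 10³ millielectronvolts = 63
  0.00136 electronvolts = 0.00136 × 10³ millielectronvolts = 1.36
Sum: 4.09 + 810 + 63 + 1.36 = 878.45

878.45 millielectronvolts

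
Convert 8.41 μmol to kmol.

0.00000000841 kmol

micro = 1e-6, kilo = 1e3; factor is 1e-9.
8.41 × 1e-9 = 0.00000000841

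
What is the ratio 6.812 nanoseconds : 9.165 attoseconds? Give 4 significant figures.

743300000

(6.812e-9) / (9.165e-18) = 0.74326e9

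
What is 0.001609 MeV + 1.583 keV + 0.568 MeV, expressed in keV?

In keV:
  0.001609 MeV = 0.001609 × 10³ keV = 1.609
  1.583 keV → 1.583
  0.568 MeV = 0.568 × 10³ keV = 568
Sum: 1.609 + 1.583 + 568 = 571.192

571.192 keV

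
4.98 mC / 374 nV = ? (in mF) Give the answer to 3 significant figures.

(4.98 × 10⁻³) / (374 × 10⁻⁹) = 0.013316 × 10⁶ F

13300000 mF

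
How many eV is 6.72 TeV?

tera = 10¹², (no prefix) = 10⁰; factor is 10¹².
6.72 × 10¹² = 6720000000000

6720000000000 eV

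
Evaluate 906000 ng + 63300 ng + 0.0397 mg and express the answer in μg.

In μg:
  906000 ng = 906000e-3 μg = 906
  63300 ng = 63300e-3 μg = 63.3
  0.0397 mg = 0.0397e3 μg = 39.7
Sum: 906 + 63.3 + 39.7 = 1009

1009 μg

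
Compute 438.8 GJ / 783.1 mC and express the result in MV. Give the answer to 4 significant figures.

560300 MV

(438.8 × 10⁹) / (783.1 × 10⁻³) = 0.560337 × 10¹² V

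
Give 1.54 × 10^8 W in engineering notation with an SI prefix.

154 MW

= 154 × 10^6 W; 10^6 is mega.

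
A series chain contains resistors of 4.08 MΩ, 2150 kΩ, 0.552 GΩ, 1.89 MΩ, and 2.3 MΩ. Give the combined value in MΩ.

562.42 MΩ

In MΩ:
  4.08 MΩ → 4.08
  2150 kΩ = 2150 × 10⁻³ MΩ = 2.15
  0.552 GΩ = 0.552 × 10³ MΩ = 552
  1.89 MΩ → 1.89
  2.3 MΩ → 2.3
Sum: 4.08 + 2.15 + 552 + 1.89 + 2.3 = 562.42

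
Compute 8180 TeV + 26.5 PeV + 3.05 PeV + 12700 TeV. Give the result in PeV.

50.43 PeV

In PeV:
  8180 TeV = 8180e-3 PeV = 8.18
  26.5 PeV → 26.5
  3.05 PeV → 3.05
  12700 TeV = 12700e-3 PeV = 12.7
Sum: 8.18 + 26.5 + 3.05 + 12.7 = 50.43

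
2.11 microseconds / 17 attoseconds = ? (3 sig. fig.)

(2.11 × 10^-6) / (17 × 10^-18) = 0.1241 × 10^12

124000000000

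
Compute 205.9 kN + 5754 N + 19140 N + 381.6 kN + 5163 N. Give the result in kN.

In kN:
  205.9 kN → 205.9
  5754 N = 5754 × 10⁻³ kN = 5.754
  19140 N = 19140 × 10⁻³ kN = 19.14
  381.6 kN → 381.6
  5163 N = 5163 × 10⁻³ kN = 5.163
Sum: 205.9 + 5.754 + 19.14 + 381.6 + 5.163 = 617.557

617.557 kN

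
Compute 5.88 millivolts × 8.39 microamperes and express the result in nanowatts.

49.3332 nanowatts

5.88 × 10⁻³ × 8.39 × 10⁻⁶ = 49.3332 × 10⁻⁹ W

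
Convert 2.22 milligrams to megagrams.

0.00000000222 megagrams

milli = 1e-3, mega = 1e6; factor is 1e-9.
2.22 × 1e-9 = 0.00000000222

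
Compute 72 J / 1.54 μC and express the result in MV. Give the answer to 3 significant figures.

46.8 MV

(72) / (1.54e-6) = 46.753e6 V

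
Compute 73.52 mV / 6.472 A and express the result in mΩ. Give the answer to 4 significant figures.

11.36 mΩ

(73.52 × 10⁻³) / (6.472) = 11.3597 × 10⁻³ Ω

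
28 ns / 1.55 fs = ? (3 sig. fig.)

(28 × 10⁻⁹) / (1.55 × 10⁻¹⁵) = 18.06 × 10⁶

18100000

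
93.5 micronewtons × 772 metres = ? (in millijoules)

72.182 millijoules

93.5 × 10⁻⁶ × 772 = 72182 × 10⁻⁶ J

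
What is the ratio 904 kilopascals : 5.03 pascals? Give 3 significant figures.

(904e3) / (5.03) = 179.7e3

180000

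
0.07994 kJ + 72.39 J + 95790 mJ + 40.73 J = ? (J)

288.85 J

In J:
  0.07994 kJ = 0.07994e3 J = 79.94
  72.39 J → 72.39
  95790 mJ = 95790e-3 J = 95.79
  40.73 J → 40.73
Sum: 79.94 + 72.39 + 95.79 + 40.73 = 288.85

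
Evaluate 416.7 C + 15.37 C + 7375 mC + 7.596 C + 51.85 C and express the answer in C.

498.891 C

In C:
  416.7 C → 416.7
  15.37 C → 15.37
  7375 mC = 7375 × 10⁻³ C = 7.375
  7.596 C → 7.596
  51.85 C → 51.85
Sum: 416.7 + 15.37 + 7.375 + 7.596 + 51.85 = 498.891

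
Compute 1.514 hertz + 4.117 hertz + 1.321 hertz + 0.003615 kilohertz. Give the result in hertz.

In hertz:
  1.514 hertz → 1.514
  4.117 hertz → 4.117
  1.321 hertz → 1.321
  0.003615 kilohertz = 0.003615 × 10^3 hertz = 3.615
Sum: 1.514 + 4.117 + 1.321 + 3.615 = 10.567

10.567 hertz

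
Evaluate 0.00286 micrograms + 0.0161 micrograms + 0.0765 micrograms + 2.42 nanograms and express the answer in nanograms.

In nanograms:
  0.00286 micrograms = 0.00286 × 10³ nanograms = 2.86
  0.0161 micrograms = 0.0161 × 10³ nanograms = 16.1
  0.0765 micrograms = 0.0765 × 10³ nanograms = 76.5
  2.42 nanograms → 2.42
Sum: 2.86 + 16.1 + 76.5 + 2.42 = 97.88

97.88 nanograms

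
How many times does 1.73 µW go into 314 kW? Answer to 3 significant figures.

(314e3) / (1.73e-6) = 181.5e9

182000000000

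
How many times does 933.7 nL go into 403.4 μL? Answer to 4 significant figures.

432.0

(403.4 × 10⁻⁶) / (933.7 × 10⁻⁹) = 0.43204 × 10³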